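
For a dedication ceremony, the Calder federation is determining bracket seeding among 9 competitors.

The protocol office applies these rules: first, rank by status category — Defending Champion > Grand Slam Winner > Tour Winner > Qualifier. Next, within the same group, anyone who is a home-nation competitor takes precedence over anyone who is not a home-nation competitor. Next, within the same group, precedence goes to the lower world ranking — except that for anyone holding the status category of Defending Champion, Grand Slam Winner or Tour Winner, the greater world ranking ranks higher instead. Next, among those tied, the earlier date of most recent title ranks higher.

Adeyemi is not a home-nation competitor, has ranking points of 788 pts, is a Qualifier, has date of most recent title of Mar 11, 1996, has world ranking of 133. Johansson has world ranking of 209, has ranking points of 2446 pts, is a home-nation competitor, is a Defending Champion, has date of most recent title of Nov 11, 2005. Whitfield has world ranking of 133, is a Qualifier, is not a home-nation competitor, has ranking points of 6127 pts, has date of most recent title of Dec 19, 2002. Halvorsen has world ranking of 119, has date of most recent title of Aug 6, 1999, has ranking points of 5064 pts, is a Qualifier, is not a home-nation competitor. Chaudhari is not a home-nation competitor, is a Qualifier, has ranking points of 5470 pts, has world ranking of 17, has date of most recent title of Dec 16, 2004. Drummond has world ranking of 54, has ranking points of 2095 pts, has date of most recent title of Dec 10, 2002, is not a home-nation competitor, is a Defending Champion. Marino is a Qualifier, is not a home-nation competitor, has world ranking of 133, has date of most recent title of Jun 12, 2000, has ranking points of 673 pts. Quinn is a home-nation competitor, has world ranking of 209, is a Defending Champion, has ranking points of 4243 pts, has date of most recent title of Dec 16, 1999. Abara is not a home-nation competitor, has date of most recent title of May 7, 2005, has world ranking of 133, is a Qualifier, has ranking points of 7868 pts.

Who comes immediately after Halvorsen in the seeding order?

Adeyemi

By status category: Quinn, Johansson and Drummond (Defending Champion); then Chaudhari, Halvorsen, Adeyemi, Marino, Whitfield and Abara (Qualifier).
Among Quinn, Johansson and Drummond, a home-nation competitor before not a home-nation competitor: Quinn and Johansson (a home-nation competitor) before Drummond (not a home-nation competitor).
Quinn and Johansson both have world ranking 209, so the next rule applies.
Among Quinn and Johansson, by date of most recent title (earlier first): Quinn (Dec 16, 1999) before Johansson (Nov 11, 2005).
Chaudhari, Halvorsen, Adeyemi, Marino, Whitfield and Abara are each not a home-nation competitor, so the next rule applies.
Among Chaudhari, Halvorsen, Adeyemi, Marino, Whitfield and Abara, by world ranking (lower first): Chaudhari (17) before Halvorsen (119) before Adeyemi, Marino, Whitfield and Abara (133).
Among Adeyemi, Marino, Whitfield and Abara, by date of most recent title (earlier first): Adeyemi (Mar 11, 1996) before Marino (Jun 12, 2000) before Whitfield (Dec 19, 2002) before Abara (May 7, 2005).
Order: Quinn, Johansson, Drummond, Chaudhari, Halvorsen, Adeyemi, Marino, Whitfield, Abara.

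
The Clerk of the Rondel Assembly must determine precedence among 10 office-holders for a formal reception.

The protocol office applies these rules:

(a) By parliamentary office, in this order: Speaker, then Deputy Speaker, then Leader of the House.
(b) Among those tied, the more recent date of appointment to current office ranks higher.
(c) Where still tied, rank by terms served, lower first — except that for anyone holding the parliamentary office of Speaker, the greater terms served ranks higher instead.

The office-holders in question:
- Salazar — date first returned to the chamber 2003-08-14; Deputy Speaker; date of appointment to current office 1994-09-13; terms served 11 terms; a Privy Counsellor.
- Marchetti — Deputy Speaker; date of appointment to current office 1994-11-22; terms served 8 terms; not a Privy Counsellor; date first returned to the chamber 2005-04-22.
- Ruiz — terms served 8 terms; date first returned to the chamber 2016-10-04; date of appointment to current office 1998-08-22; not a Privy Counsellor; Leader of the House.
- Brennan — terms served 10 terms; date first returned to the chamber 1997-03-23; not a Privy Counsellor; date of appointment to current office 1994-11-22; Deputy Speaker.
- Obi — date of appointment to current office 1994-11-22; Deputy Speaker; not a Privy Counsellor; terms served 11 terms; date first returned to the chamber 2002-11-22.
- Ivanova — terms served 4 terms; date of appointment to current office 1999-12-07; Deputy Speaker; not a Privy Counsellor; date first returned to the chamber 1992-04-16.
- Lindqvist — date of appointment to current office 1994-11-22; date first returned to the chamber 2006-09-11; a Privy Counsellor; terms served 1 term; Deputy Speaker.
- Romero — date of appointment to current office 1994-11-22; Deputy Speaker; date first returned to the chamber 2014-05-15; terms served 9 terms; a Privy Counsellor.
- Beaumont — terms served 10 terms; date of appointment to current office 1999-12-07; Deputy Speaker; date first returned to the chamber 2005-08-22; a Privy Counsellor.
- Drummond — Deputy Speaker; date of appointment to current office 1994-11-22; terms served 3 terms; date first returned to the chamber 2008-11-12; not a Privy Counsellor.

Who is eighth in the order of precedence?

Obi

By parliamentary office: Ivanova, Beaumont, Lindqvist, Drummond, Marchetti, Romero, Brennan, Obi and Salazar (Deputy Speaker); then Ruiz (Leader of the House).
Among Ivanova, Beaumont, Lindqvist, Drummond, Marchetti, Romero, Brennan, Obi and Salazar, by date of appointment to current office (later first): Ivanova and Beaumont (1999-12-07) before Lindqvist, Drummond, Marchetti, Romero, Brennan and Obi (1994-11-22) before Salazar (1994-09-13).
Among Ivanova and Beaumont, by terms served (lower first): Ivanova (4 terms) before Beaumont (10 terms).
Among Lindqvist, Drummond, Marchetti, Romero, Brennan and Obi, by terms served (lower first): Lindqvist (1 term) before Drummond (3 terms) before Marchetti (8 terms) before Romero (9 terms) before Brennan (10 terms) before Obi (11 terms).
Order: Ivanova, Beaumont, Lindqvist, Drummond, Marchetti, Romero, Brennan, Obi, Salazar, Ruiz.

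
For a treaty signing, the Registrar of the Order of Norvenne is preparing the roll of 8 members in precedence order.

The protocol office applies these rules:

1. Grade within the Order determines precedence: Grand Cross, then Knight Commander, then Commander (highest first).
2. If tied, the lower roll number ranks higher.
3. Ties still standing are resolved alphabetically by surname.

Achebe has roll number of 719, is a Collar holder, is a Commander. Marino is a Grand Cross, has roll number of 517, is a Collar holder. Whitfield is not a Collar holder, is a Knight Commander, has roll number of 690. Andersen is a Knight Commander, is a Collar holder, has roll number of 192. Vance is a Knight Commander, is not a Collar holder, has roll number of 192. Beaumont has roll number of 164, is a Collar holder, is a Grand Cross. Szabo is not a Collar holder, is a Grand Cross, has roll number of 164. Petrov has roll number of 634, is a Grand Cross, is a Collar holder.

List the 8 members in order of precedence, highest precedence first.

Beaumont, Szabo, Marino, Petrov, Andersen, Vance, Whitfield, Achebe

By grade within the Order: Beaumont, Szabo, Marino and Petrov (Grand Cross); then Andersen, Vance and Whitfield (Knight Commander); then Achebe (Commander).
Among Beaumont, Szabo, Marino and Petrov, by roll number (lower first): Beaumont and Szabo (164) before Marino (517) before Petrov (634).
Among Beaumont and Szabo, alphabetically by surname: Beaumont before Szabo.
Among Andersen, Vance and Whitfield, by roll number (lower first): Andersen and Vance (192) before Whitfield (690).
Among Andersen and Vance, alphabetically by surname: Andersen before Vance.
Full order: Beaumont, Szabo, Marino, Petrov, Andersen, Vance, Whitfield, Achebe.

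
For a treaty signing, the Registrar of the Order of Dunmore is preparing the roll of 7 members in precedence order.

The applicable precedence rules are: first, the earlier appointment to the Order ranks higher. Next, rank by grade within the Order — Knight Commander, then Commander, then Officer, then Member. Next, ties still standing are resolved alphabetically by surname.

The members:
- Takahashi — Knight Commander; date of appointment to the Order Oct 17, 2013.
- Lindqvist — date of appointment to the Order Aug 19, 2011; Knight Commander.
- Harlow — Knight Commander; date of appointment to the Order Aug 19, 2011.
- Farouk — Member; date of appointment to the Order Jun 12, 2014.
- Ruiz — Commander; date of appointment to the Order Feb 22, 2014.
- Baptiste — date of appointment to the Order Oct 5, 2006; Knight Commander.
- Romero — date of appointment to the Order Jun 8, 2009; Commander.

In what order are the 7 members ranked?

Baptiste, Romero, Harlow, Lindqvist, Takahashi, Ruiz, Farouk

By date of appointment to the Order (earlier first): Baptiste (Oct 5, 2006); then Romero (Jun 8, 2009); then Harlow and Lindqvist (both Aug 19, 2011); then Takahashi (Oct 17, 2013); then Ruiz (Feb 22, 2014); then Farouk (Jun 12, 2014).
Harlow and Lindqvist are each Knight Commander, so the next rule applies.
Among Harlow and Lindqvist, alphabetically by surname: Harlow before Lindqvist.
Full order: Baptiste, Romero, Harlow, Lindqvist, Takahashi, Ruiz, Farouk.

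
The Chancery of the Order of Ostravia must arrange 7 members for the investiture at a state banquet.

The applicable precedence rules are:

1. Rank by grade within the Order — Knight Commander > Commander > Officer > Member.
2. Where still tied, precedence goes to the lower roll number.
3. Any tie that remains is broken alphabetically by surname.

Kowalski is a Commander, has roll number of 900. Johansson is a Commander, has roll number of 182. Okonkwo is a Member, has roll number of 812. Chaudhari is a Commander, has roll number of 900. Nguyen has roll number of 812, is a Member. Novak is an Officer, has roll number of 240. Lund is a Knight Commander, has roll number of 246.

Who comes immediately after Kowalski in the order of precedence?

By grade within the Order: Lund (Knight Commander); then Johansson, Chaudhari and Kowalski (Commander); then Novak (Officer); then Nguyen and Okonkwo (Member).
Among Johansson, Chaudhari and Kowalski, by roll number (lower first): Johansson (182) before Chaudhari and Kowalski (900).
Among Chaudhari and Kowalski, alphabetically by surname: Chaudhari before Kowalski.
Nguyen and Okonkwo both have roll number 812, so the next rule applies.
Among Nguyen and Okonkwo, alphabetically by surname: Nguyen before Okonkwo.
Order: Lund, Johansson, Chaudhari, Kowalski, Novak, Nguyen, Okonkwo.

Novak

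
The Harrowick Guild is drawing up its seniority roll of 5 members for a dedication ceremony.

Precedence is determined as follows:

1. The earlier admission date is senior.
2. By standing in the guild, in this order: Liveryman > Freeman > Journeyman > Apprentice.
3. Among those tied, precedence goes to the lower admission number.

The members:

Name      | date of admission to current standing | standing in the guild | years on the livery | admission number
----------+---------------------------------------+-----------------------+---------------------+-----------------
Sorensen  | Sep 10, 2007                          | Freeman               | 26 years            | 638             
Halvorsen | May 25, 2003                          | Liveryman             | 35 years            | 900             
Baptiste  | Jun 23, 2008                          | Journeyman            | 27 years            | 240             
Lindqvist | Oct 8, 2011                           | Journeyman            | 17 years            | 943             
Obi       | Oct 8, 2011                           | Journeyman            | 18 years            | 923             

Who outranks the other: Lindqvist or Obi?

Obi

By date of admission to current standing (earlier first): Halvorsen (May 25, 2003); then Sorensen (Sep 10, 2007); then Baptiste (Jun 23, 2008); then Obi and Lindqvist (both Oct 8, 2011).
Obi and Lindqvist are each Journeyman, so the next rule applies.
Among Obi and Lindqvist, by admission number (lower first): Obi (923) before Lindqvist (943).
So Obi takes precedence.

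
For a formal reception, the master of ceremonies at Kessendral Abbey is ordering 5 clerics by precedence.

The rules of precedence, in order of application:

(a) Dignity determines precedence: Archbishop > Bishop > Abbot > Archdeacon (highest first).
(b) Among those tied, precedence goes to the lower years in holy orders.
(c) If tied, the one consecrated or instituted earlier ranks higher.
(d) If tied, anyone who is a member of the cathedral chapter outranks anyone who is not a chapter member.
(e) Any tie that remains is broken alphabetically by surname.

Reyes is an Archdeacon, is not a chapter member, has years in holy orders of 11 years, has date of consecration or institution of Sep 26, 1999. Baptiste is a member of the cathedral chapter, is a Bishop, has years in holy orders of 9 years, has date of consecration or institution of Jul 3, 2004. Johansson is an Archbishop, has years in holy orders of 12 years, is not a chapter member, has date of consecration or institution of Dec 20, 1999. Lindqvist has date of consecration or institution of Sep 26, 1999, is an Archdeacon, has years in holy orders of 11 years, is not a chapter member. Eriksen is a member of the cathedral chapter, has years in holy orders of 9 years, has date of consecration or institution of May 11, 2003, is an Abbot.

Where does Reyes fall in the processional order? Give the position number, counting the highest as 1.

5

By dignity: Johansson (Archbishop); then Baptiste (Bishop); then Eriksen (Abbot); then Lindqvist and Reyes (Archdeacon).
Lindqvist and Reyes both have years in holy orders 11 years, so the next rule applies.
Lindqvist and Reyes both have date of consecration or institution Sep 26, 1999, so the next rule applies.
Lindqvist and Reyes are each not a chapter member, so the next rule applies.
Among Lindqvist and Reyes, alphabetically by surname: Lindqvist before Reyes.
Order: Johansson, Baptiste, Eriksen, Lindqvist, Reyes. So position 5.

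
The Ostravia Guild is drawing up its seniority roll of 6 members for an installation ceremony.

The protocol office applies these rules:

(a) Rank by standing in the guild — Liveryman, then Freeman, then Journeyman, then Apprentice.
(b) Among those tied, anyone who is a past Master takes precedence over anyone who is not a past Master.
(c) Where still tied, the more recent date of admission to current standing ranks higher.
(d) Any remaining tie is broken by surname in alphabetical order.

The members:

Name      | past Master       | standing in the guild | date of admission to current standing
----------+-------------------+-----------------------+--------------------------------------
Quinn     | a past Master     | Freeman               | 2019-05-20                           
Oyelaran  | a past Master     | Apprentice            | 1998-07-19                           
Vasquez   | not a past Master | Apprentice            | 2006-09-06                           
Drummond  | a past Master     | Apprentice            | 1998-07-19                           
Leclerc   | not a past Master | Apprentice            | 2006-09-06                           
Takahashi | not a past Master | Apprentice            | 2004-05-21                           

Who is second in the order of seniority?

By standing in the guild: Quinn (Freeman); then Drummond, Oyelaran, Leclerc, Vasquez and Takahashi (Apprentice).
Among Drummond, Oyelaran, Leclerc, Vasquez and Takahashi, a past Master before not a past Master: Drummond and Oyelaran (a past Master) before Leclerc, Vasquez and Takahashi (not a past Master).
Drummond and Oyelaran both have date of admission to current standing 1998-07-19, so the next rule applies.
Among Drummond and Oyelaran, alphabetically by surname: Drummond before Oyelaran.
Among Leclerc, Vasquez and Takahashi, by date of admission to current standing (later first): Leclerc and Vasquez (2006-09-06) before Takahashi (2004-05-21).
Among Leclerc and Vasquez, alphabetically by surname: Leclerc before Vasquez.
Order: Quinn, Drummond, Oyelaran, Leclerc, Vasquez, Takahashi.

Drummond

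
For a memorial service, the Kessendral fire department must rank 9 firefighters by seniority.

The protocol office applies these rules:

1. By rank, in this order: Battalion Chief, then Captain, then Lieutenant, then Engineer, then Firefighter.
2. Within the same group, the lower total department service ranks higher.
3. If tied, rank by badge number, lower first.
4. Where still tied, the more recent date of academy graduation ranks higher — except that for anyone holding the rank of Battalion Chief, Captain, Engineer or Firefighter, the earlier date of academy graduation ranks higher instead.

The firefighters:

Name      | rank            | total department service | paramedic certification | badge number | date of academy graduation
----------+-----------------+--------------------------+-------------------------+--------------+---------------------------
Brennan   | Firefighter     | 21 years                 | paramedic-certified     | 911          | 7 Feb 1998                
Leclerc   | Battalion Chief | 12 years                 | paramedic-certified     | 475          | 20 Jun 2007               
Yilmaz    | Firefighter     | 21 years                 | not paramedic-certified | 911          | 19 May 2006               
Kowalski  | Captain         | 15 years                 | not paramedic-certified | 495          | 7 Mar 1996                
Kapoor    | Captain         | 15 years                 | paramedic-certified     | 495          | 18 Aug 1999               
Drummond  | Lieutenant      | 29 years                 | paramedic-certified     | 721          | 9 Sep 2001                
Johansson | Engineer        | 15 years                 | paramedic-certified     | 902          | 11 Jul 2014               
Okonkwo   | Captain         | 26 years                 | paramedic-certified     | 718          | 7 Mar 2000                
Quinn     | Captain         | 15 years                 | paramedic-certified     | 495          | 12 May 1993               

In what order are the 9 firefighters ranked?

By rank: Leclerc (Battalion Chief); then Quinn, Kowalski, Kapoor and Okonkwo (Captain); then Drummond (Lieutenant); then Johansson (Engineer); then Brennan and Yilmaz (Firefighter).
Among Quinn, Kowalski, Kapoor and Okonkwo, by total department service (lower first): Quinn, Kowalski and Kapoor (15 years) before Okonkwo (26 years).
Quinn, Kowalski and Kapoor all have badge number 495, so the next rule applies.
Among Quinn, Kowalski and Kapoor, by date of academy graduation (earlier first) (reversed rule for this group): Quinn (12 May 1993) before Kowalski (7 Mar 1996) before Kapoor (18 Aug 1999).
Brennan and Yilmaz both have total department service 21 years, so the next rule applies.
Brennan and Yilmaz both have badge number 911, so the next rule applies.
Among Brennan and Yilmaz, by date of academy graduation (earlier first) (reversed rule for this group): Brennan (7 Feb 1998) before Yilmaz (19 May 2006).
Full order: Leclerc, Quinn, Kowalski, Kapoor, Okonkwo, Drummond, Johansson, Brennan, Yilmaz.

Leclerc, Quinn, Kowalski, Kapoor, Okonkwo, Drummond, Johansson, Brennan, Yilmaz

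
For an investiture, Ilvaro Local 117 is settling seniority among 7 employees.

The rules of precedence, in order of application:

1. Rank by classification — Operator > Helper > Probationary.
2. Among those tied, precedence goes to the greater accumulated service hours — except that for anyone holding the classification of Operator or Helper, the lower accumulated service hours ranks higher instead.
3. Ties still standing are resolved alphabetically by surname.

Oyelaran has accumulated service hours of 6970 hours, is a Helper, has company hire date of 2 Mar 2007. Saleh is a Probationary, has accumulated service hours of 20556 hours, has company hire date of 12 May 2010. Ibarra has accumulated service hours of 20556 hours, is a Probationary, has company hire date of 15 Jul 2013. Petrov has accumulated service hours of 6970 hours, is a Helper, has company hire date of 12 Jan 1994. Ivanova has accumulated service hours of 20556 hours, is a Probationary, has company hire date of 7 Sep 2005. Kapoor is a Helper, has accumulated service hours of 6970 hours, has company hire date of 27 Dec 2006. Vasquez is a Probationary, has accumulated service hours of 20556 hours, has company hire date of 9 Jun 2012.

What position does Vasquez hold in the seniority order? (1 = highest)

7

By classification: Kapoor, Oyelaran and Petrov (Helper); then Ibarra, Ivanova, Saleh and Vasquez (Probationary).
Kapoor, Oyelaran and Petrov all have accumulated service hours 6970 hours, so the next rule applies.
Among Kapoor, Oyelaran and Petrov, alphabetically by surname: Kapoor before Oyelaran before Petrov.
Ibarra, Ivanova, Saleh and Vasquez all have accumulated service hours 20556 hours, so the next rule applies.
Among Ibarra, Ivanova, Saleh and Vasquez, alphabetically by surname: Ibarra before Ivanova before Saleh before Vasquez.
Order: Kapoor, Oyelaran, Petrov, Ibarra, Ivanova, Saleh, Vasquez. So position 7.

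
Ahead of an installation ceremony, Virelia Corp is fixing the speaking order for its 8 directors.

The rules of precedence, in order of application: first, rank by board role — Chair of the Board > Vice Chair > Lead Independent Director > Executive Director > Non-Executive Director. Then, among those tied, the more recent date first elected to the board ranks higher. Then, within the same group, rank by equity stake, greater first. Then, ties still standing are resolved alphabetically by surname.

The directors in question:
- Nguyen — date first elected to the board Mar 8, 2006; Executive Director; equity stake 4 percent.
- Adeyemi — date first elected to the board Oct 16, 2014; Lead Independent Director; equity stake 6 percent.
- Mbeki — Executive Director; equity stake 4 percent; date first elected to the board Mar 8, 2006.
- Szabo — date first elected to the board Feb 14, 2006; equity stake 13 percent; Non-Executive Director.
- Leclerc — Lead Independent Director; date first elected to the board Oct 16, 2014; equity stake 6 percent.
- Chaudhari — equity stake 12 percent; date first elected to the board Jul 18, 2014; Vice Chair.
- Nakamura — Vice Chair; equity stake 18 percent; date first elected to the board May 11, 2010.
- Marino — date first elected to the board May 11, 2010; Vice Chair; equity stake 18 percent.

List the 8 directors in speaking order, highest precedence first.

By board role: Chaudhari, Marino and Nakamura (Vice Chair); then Adeyemi and Leclerc (Lead Independent Director); then Mbeki and Nguyen (Executive Director); then Szabo (Non-Executive Director).
Among Chaudhari, Marino and Nakamura, by date first elected to the board (later first): Chaudhari (Jul 18, 2014) before Marino and Nakamura (May 11, 2010).
Marino and Nakamura both have equity stake 18 percent, so the next rule applies.
Among Marino and Nakamura, alphabetically by surname: Marino before Nakamura.
Adeyemi and Leclerc both have date first elected to the board Oct 16, 2014, so the next rule applies.
Adeyemi and Leclerc both have equity stake 6 percent, so the next rule applies.
Among Adeyemi and Leclerc, alphabetically by surname: Adeyemi before Leclerc.
Mbeki and Nguyen both have date first elected to the board Mar 8, 2006, so the next rule applies.
Mbeki and Nguyen both have equity stake 4 percent, so the next rule applies.
Among Mbeki and Nguyen, alphabetically by surname: Mbeki before Nguyen.
Full order: Chaudhari, Marino, Nakamura, Adeyemi, Leclerc, Mbeki, Nguyen, Szabo.

Chaudhari, Marino, Nakamura, Adeyemi, Leclerc, Mbeki, Nguyen, Szabo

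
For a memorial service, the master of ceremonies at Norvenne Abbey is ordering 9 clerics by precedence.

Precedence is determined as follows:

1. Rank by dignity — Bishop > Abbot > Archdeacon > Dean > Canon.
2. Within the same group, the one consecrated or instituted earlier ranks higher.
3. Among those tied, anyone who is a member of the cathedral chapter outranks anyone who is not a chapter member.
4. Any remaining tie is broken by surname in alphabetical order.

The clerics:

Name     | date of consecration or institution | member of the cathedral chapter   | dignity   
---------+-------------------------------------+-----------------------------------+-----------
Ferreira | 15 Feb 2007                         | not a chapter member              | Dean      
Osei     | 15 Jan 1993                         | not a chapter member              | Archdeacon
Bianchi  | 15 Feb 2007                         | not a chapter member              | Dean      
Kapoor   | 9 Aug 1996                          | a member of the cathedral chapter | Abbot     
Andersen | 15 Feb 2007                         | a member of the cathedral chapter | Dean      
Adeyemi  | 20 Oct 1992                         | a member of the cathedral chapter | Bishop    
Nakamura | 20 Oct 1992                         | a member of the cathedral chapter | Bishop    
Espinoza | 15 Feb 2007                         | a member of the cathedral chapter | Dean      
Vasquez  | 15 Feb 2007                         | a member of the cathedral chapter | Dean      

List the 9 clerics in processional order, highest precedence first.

By dignity: Adeyemi and Nakamura (Bishop); then Kapoor (Abbot); then Osei (Archdeacon); then Andersen, Espinoza, Vasquez, Bianchi and Ferreira (Dean).
Adeyemi and Nakamura both have date of consecration or institution 20 Oct 1992, so the next rule applies.
Adeyemi and Nakamura are each a member of the cathedral chapter, so the next rule applies.
Among Adeyemi and Nakamura, alphabetically by surname: Adeyemi before Nakamura.
Andersen, Espinoza, Vasquez, Bianchi and Ferreira all have date of consecration or institution 15 Feb 2007, so the next rule applies.
Among Andersen, Espinoza, Vasquez, Bianchi and Ferreira, a member of the cathedral chapter before not a chapter member: Andersen, Espinoza and Vasquez (a member of the cathedral chapter) before Bianchi and Ferreira (not a chapter member).
Among Andersen, Espinoza and Vasquez, alphabetically by surname: Andersen before Espinoza before Vasquez.
Among Bianchi and Ferreira, alphabetically by surname: Bianchi before Ferreira.
Full order: Adeyemi, Nakamura, Kapoor, Osei, Andersen, Espinoza, Vasquez, Bianchi, Ferreira.

Adeyemi, Nakamura, Kapoor, Osei, Andersen, Espinoza, Vasquez, Bianchi, Ferreira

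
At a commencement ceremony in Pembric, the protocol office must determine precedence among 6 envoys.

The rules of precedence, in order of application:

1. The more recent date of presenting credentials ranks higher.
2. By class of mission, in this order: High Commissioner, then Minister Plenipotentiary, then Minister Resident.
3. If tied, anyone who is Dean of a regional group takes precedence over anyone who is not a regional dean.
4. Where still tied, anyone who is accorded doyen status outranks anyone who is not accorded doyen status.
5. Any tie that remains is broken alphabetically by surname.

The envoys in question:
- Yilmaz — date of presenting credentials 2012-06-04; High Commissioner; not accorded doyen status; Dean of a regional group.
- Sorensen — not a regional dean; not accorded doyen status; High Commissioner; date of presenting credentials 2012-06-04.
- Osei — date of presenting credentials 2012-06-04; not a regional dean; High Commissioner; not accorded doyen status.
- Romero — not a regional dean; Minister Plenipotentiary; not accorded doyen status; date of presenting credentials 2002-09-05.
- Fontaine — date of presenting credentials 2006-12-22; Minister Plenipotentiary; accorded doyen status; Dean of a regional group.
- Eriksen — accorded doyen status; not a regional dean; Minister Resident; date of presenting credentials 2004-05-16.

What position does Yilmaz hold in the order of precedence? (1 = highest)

By date of presenting credentials (later first): Yilmaz, Osei and Sorensen (each 2012-06-04); then Fontaine (2006-12-22); then Eriksen (2004-05-16); then Romero (2002-09-05).
Yilmaz, Osei and Sorensen are each High Commissioner, so the next rule applies.
Among Yilmaz, Osei and Sorensen, Dean of a regional group before not a regional dean: Yilmaz (Dean of a regional group) before Osei and Sorensen (not a regional dean).
Osei and Sorensen are each not accorded doyen status, so the next rule applies.
Among Osei and Sorensen, alphabetically by surname: Osei before Sorensen.
Order: Yilmaz, Osei, Sorensen, Fontaine, Eriksen, Romero. So position 1.

1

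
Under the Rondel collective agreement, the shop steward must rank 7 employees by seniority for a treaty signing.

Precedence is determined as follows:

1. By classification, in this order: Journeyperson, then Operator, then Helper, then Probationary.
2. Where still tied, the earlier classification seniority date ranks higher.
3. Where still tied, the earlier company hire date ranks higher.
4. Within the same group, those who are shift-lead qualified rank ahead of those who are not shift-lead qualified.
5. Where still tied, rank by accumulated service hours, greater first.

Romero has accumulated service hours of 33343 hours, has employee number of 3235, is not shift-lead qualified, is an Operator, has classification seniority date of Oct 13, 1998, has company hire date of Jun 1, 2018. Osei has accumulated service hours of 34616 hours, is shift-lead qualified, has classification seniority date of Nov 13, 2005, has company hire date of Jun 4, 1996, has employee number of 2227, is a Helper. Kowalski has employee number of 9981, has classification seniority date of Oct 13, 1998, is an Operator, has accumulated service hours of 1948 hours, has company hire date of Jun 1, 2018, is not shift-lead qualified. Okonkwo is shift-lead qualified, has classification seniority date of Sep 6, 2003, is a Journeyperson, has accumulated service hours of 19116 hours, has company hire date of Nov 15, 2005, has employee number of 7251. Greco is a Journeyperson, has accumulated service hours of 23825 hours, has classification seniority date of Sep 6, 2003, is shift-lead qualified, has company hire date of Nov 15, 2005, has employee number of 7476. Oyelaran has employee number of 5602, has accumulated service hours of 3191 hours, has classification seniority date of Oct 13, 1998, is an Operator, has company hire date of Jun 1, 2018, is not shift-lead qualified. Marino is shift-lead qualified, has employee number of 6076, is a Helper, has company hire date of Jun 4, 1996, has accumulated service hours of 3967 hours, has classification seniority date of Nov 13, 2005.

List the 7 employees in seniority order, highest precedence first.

Greco, Okonkwo, Romero, Oyelaran, Kowalski, Osei, Marino

By classification: Greco and Okonkwo (Journeyperson); then Romero, Oyelaran and Kowalski (Operator); then Osei and Marino (Helper).
Greco and Okonkwo both have classification seniority date Sep 6, 2003, so the next rule applies.
Greco and Okonkwo both have company hire date Nov 15, 2005, so the next rule applies.
Greco and Okonkwo are each shift-lead qualified, so the next rule applies.
Among Greco and Okonkwo, by accumulated service hours (higher first): Greco (23825 hours) before Okonkwo (19116 hours).
Romero, Oyelaran and Kowalski all have classification seniority date Oct 13, 1998, so the next rule applies.
Romero, Oyelaran and Kowalski all have company hire date Jun 1, 2018, so the next rule applies.
Romero, Oyelaran and Kowalski are each not shift-lead qualified, so the next rule applies.
Among Romero, Oyelaran and Kowalski, by accumulated service hours (higher first): Romero (33343 hours) before Oyelaran (3191 hours) before Kowalski (1948 hours).
Osei and Marino both have classification seniority date Nov 13, 2005, so the next rule applies.
Osei and Marino both have company hire date Jun 4, 1996, so the next rule applies.
Osei and Marino are each shift-lead qualified, so the next rule applies.
Among Osei and Marino, by accumulated service hours (higher first): Osei (34616 hours) before Marino (3967 hours).
Full order: Greco, Okonkwo, Romero, Oyelaran, Kowalski, Osei, Marino.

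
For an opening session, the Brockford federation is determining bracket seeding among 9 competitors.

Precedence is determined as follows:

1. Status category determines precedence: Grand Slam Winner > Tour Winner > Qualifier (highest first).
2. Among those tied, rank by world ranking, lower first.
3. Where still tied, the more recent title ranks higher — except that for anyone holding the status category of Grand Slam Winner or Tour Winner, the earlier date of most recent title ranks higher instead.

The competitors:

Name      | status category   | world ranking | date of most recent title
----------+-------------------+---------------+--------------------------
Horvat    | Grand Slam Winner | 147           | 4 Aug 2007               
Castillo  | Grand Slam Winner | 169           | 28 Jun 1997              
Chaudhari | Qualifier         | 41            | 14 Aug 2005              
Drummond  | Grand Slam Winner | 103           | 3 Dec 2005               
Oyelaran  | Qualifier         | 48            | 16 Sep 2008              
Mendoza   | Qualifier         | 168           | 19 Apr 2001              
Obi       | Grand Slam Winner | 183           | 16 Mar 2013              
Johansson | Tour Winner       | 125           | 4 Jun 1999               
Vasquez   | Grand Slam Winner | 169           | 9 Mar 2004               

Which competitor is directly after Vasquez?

By status category: Drummond, Horvat, Castillo, Vasquez and Obi (Grand Slam Winner); then Johansson (Tour Winner); then Chaudhari, Oyelaran and Mendoza (Qualifier).
Among Drummond, Horvat, Castillo, Vasquez and Obi, by world ranking (lower first): Drummond (103) before Horvat (147) before Castillo and Vasquez (169) before Obi (183).
Among Castillo and Vasquez, by date of most recent title (earlier first) (reversed rule for this group): Castillo (28 Jun 1997) before Vasquez (9 Mar 2004).
Among Chaudhari, Oyelaran and Mendoza, by world ranking (lower first): Chaudhari (41) before Oyelaran (48) before Mendoza (168).
Order: Drummond, Horvat, Castillo, Vasquez, Obi, Johansson, Chaudhari, Oyelaran, Mendoza.

Obi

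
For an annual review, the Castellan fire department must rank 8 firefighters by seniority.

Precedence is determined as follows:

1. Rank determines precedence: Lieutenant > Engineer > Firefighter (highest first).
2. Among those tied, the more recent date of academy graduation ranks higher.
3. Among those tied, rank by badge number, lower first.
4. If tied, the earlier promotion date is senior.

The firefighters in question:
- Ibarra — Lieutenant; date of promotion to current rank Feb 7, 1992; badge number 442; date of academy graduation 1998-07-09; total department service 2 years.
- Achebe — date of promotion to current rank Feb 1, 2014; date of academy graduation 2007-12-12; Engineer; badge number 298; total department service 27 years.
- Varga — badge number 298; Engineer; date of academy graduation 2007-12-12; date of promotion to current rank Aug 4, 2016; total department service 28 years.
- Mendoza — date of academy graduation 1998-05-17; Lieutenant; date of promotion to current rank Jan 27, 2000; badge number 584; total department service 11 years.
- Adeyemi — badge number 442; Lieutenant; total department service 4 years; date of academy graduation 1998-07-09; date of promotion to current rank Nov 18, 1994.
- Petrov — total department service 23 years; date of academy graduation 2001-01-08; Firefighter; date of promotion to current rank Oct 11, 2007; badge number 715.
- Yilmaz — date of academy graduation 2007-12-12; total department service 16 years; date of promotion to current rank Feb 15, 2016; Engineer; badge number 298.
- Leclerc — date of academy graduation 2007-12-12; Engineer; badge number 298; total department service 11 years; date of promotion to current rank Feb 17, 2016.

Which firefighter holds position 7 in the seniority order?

Varga

By rank: Ibarra, Adeyemi and Mendoza (Lieutenant); then Achebe, Yilmaz, Leclerc and Varga (Engineer); then Petrov (Firefighter).
Among Ibarra, Adeyemi and Mendoza, by date of academy graduation (later first): Ibarra and Adeyemi (1998-07-09) before Mendoza (1998-05-17).
Ibarra and Adeyemi both have badge number 442, so the next rule applies.
Among Ibarra and Adeyemi, by date of promotion to current rank (earlier first): Ibarra (Feb 7, 1992) before Adeyemi (Nov 18, 1994).
Achebe, Yilmaz, Leclerc and Varga all have date of academy graduation 2007-12-12, so the next rule applies.
Achebe, Yilmaz, Leclerc and Varga all have badge number 298, so the next rule applies.
Among Achebe, Yilmaz, Leclerc and Varga, by date of promotion to current rank (earlier first): Achebe (Feb 1, 2014) before Yilmaz (Feb 15, 2016) before Leclerc (Feb 17, 2016) before Varga (Aug 4, 2016).
Order: Ibarra, Adeyemi, Mendoza, Achebe, Yilmaz, Leclerc, Varga, Petrov.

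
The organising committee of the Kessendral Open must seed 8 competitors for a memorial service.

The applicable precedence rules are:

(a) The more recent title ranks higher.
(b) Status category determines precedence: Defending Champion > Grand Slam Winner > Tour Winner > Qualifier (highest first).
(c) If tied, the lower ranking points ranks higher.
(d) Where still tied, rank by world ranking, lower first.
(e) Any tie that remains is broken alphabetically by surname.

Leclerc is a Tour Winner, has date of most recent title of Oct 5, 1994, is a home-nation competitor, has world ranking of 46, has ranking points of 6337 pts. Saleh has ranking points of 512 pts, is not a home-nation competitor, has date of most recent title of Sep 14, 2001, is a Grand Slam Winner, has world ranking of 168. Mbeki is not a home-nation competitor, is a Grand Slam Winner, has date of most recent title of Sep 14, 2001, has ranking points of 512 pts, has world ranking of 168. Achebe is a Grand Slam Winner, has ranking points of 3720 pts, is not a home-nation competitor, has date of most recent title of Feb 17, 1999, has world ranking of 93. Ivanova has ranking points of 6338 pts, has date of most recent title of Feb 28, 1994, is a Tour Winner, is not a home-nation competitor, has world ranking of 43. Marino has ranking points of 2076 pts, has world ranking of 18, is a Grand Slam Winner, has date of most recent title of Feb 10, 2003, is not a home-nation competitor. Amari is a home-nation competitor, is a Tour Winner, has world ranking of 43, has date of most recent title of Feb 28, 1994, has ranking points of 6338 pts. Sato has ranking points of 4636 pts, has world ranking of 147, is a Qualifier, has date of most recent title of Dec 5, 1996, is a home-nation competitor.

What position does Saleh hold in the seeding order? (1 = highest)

By date of most recent title (later first): Marino (Feb 10, 2003); then Mbeki and Saleh (both Sep 14, 2001); then Achebe (Feb 17, 1999); then Sato (Dec 5, 1996); then Leclerc (Oct 5, 1994); then Amari and Ivanova (both Feb 28, 1994).
Mbeki and Saleh are each Grand Slam Winner, so the next rule applies.
Mbeki and Saleh both have ranking points 512 pts, so the next rule applies.
Mbeki and Saleh both have world ranking 168, so the next rule applies.
Among Mbeki and Saleh, alphabetically by surname: Mbeki before Saleh.
Amari and Ivanova are each Tour Winner, so the next rule applies.
Amari and Ivanova both have ranking points 6338 pts, so the next rule applies.
Amari and Ivanova both have world ranking 43, so the next rule applies.
Among Amari and Ivanova, alphabetically by surname: Amari before Ivanova.
Order: Marino, Mbeki, Saleh, Achebe, Sato, Leclerc, Amari, Ivanova. So position 3.

3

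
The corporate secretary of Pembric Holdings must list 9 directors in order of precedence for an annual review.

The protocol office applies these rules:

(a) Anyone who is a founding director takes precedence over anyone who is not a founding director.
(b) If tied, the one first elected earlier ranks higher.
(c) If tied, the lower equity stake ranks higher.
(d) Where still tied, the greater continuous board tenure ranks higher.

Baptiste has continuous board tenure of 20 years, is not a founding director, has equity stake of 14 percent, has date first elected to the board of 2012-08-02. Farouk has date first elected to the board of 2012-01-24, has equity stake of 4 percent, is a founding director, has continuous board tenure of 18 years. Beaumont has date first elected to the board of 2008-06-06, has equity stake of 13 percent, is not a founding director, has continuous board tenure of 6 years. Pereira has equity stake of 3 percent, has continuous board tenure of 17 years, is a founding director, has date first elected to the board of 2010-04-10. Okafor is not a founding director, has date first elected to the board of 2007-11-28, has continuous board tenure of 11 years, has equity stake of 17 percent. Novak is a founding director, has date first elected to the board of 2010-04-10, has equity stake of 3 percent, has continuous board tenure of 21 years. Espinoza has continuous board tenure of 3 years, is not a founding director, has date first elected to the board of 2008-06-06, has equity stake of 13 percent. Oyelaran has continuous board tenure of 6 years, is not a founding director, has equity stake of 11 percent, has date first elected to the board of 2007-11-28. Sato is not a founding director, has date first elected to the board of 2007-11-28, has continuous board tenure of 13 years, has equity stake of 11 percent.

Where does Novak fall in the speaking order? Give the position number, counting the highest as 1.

1

By the first rule: Novak, Pereira and Farouk (each a founding director); then Sato, Oyelaran, Okafor, Beaumont, Espinoza and Baptiste (each not a founding director).
Among Novak, Pereira and Farouk, by date first elected to the board (earlier first): Novak and Pereira (2010-04-10) before Farouk (2012-01-24).
Novak and Pereira both have equity stake 3 percent, so the next rule applies.
Among Novak and Pereira, by continuous board tenure (higher first): Novak (21 years) before Pereira (17 years).
Among Sato, Oyelaran, Okafor, Beaumont, Espinoza and Baptiste, by date first elected to the board (earlier first): Sato, Oyelaran and Okafor (2007-11-28) before Beaumont and Espinoza (2008-06-06) before Baptiste (2012-08-02).
Among Sato, Oyelaran and Okafor, by equity stake (lower first): Sato and Oyelaran (11 percent) before Okafor (17 percent).
Among Sato and Oyelaran, by continuous board tenure (higher first): Sato (13 years) before Oyelaran (6 years).
Beaumont and Espinoza both have equity stake 13 percent, so the next rule applies.
Among Beaumont and Espinoza, by continuous board tenure (higher first): Beaumont (6 years) before Espinoza (3 years).
Order: Novak, Pereira, Farouk, Sato, Oyelaran, Okafor, Beaumont, Espinoza, Baptiste. So position 1.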